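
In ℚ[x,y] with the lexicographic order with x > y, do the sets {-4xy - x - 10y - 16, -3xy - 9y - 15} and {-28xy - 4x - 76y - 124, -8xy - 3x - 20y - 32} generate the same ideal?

Equality of ideals is decidable: compute both reduced Gröbner bases (unique for the ordering) and check whether they agree.
Buchberger on the first generating set:
f_1 = -4xy - x - 10y - 16, LT = xy.
f_2 = -3xy - 9y - 15, LT = xy.

S(f_1,f_2): lcm = xy. S = ¼x - ½y - 1.
  reduce S modulo (f_1, f_2):
  remainder ¼x - ½y - 1 ≠ 0; add g_3 = ¼x - ½y - 1 to the basis.

S(f_1,g_3): lcm = xy. S = ¼x + 2y² + 13/2y + 4.
  reduce S modulo (f_1, f_2, g_3):
  remainder 2y² + 7y + 5 ≠ 0; add g_4 = 2y² + 7y + 5 to the basis.

The other S-polynomials (S(f_2,g_3), S(f_1,g_4), S(f_2,g_4), S(g_3,g_4)) all reduce to 0 modulo the current basis, so we have a Gröbner basis.
Inter-reduce: drop elements whose leading term is divisible by another's, tail-reduce, and make monic.
Reduced Gröbner basis: {x - 2y - 4, y² + 7/2y + 5/2}.

Buchberger on the second generating set:
h_1 = -28xy - 4x - 76y - 124, LT = xy.
h_2 = -8xy - 3x - 20y - 32, LT = xy.

S(h_1,h_2): lcm = xy. S = -13/56x + 3/14y + 3/7.
  reduce S modulo (h_1, h_2):
  remainder -13/56x + 3/14y + 3/7 ≠ 0; add k_3 = -13/56x + 3/14y + 3/7 to the basis.

S(h_1,k_3): lcm = xy. S = 1/7x + 12/13y² + 415/91y + 31/7.
  reduce S modulo (h_1, h_2, k_3):
  remainder 12/13y² + 61/13y + 61/13 ≠ 0; add k_4 = 12/13y² + 61/13y + 61/13 to the basis.

The other S-polynomials (S(h_2,k_3), S(h_1,k_4), S(h_2,k_4), S(k_3,k_4)) all reduce to 0 modulo the current basis, so we have a Gröbner basis.
Inter-reduce: drop elements whose leading term is divisible by another's, tail-reduce, and make monic.
Reduced Gröbner basis: {x - 12/13y - 24/13, y² + 61/12y + 61/12}.

Since the reduced bases disagree, the two ideals are not the same.
The same test decides containment: I ⊆ J iff every generator of I reduces to 0 modulo a Gröbner basis of J.

No, the ideals differ.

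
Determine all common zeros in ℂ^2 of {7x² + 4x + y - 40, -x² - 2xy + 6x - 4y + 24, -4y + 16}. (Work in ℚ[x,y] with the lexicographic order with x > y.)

{(2, 4)}

Compute a lex Gröbner basis by Buchberger's algorithm.
f_1 = 7x² + 4x + y - 40, LT = x².
f_2 = -x² - 2xy + 6x - 4y + 24, LT = x².
f_3 = -4y + 16, LT = y.

S(f_1,f_2): lcm = x². S = -2xy + 46/7x - 27/7y + 128/7.
  reduce S modulo (f_1, f_2, f_3):
  remainder -10/7x + 20/7 ≠ 0; add h_4 = -10/7x + 20/7 to the basis.

The other S-polynomials (S(f_1,f_3), S(f_2,f_3), S(f_1,h_4), S(f_2,h_4), S(f_3,h_4)) all reduce to 0 modulo the current basis, so we have a Gröbner basis.
Inter-reduce: drop elements whose leading term is divisible by another's, tail-reduce, and make monic.
Reduced Gröbner basis: {x - 2, y - 4}.

From the last basis element, y - 4 = 0, so y takes values in {4}. Each choice, substituted upward through the basis, yields the corresponding point(s) of the solution set.
  y = 4: the earlier basis element becomes x - 2 = 0, giving x = 2 — point (2, 4).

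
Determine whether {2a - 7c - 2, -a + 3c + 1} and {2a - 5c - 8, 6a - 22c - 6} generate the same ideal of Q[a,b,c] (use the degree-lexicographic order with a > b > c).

Since reduced Gröbner bases are canonical representatives of ideals under a given ordering, it suffices to compute and compare them.
Buchberger on the first generating set:
f_1 = 2a - 7c - 2, LT = a.
f_2 = -a + 3c + 1, LT = a.

S(f_1,f_2): lcm = a. S = -\tfrac{1}{2}c.
  leading term c: no divisor's leading term divides it; move -\tfrac{1}{2}c to the remainder.
  remainder -\tfrac{1}{2}c ≠ 0; add g_3 = -\tfrac{1}{2}c to the basis.

S(f_1,g_3): leading monomials are coprime, so the S-polynomial reduces to 0 (Buchberger's first criterion).
S(f_2,g_3): leading monomials are coprime, so the S-polynomial reduces to 0 (Buchberger's first criterion).
Every S-polynomial of the final basis reduces to 0, so we have a Gröbner basis.
Inter-reduce: drop elements whose leading term is divisible by another's, tail-reduce, and make monic.
Reduced Gröbner basis: {a - 1, c}.

Buchberger on the second generating set:
h_1 = 2a - 5c - 8, LT = a.
h_2 = 6a - 22c - 6, LT = a.

S(h_1,h_2): lcm = a. S = \tfrac{7}{6}c - 3.
  leading term c: no divisor's leading term divides it; move \tfrac{7}{6}c to the remainder.
  leading term 1: no divisor's leading term divides it; move -3 to the remainder.
  remainder \tfrac{7}{6}c - 3 ≠ 0; add k_3 = \tfrac{7}{6}c - 3 to the basis.

S(h_1,k_3): leading monomials are coprime, so the S-polynomial reduces to 0 (Buchberger's first criterion).
S(h_2,k_3): leading monomials are coprime, so the S-polynomial reduces to 0 (Buchberger's first criterion).
Every S-polynomial of the final basis reduces to 0, so we have a Gröbner basis.
Inter-reduce: drop elements whose leading term is divisible by another's, tail-reduce, and make monic.
Reduced Gröbner basis: {a - \tfrac{73}{7}, c - \tfrac{18}{7}}.

Since the reduced bases disagree, the two ideals are not the same.
The same test decides containment: I ⊆ J iff every generator of I reduces to 0 modulo a Gröbner basis of J.

No, the ideals differ.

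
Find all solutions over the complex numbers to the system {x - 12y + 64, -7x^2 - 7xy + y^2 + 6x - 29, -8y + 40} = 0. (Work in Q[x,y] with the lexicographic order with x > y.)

{(-4, 5)}

Compute a lex Gröbner basis by Buchberger's algorithm.
f_1 = x - 12y + 64, LT = x.
f_2 = -7x^2 - 7xy + 6x + y^2 - 29, LT = x^2.
f_3 = -8y + 40, LT = y.

The S-polynomials (S(f_1,f_2), S(f_1,f_3), S(f_2,f_3)) all reduce to 0 modulo the current basis, so we have a Gröbner basis.
Inter-reduce: drop elements whose leading term is divisible by another's, tail-reduce, and make monic.
Reduced Gröbner basis: {x + 4, y - 5}.

Elimination: the polynomial y - 5 lies in the elimination ideal for y, so y ∈ {5}. For each such y, the remaining basis elements (now univariate) give the rest of the solution.
  y = 5: the earlier basis element becomes x + 4 = 0, giving x = -4 — point (-4, 5).
Each listed point satisfies every original equation (direct substitution).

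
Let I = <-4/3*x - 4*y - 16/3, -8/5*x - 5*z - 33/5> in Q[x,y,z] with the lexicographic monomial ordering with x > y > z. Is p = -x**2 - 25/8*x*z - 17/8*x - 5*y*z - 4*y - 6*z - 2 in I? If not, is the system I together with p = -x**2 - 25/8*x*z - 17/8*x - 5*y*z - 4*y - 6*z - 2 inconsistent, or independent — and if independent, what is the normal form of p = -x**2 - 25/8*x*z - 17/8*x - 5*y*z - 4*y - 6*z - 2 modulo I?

-x**2 - 25/8*x*z - 17/8*x - 5*y*z - 4*y - 6*z - 2 is independent of I; its normal form modulo I is -125/24*z**2 - 133/8*z - 125/12.

First compute the reduced Gröbner basis of I by Buchberger's algorithm.
f_1 = -4/3*x - 4*y - 16/3, LT = x.
f_2 = -8/5*x - 5*z - 33/5, LT = x.

S(f_1,f_2): lcm = x. S = 3*y - 25/8*z - 1/8.
  leading term y: no divisor's leading term divides it; move 3*y to the remainder.
  leading term z: no divisor's leading term divides it; move -25/8*z to the remainder.
  leading term 1: no divisor's leading term divides it; move -1/8 to the remainder.
  remainder 3*y - 25/8*z - 1/8 ≠ 0; add h_3 = 3*y - 25/8*z - 1/8 to the basis.

S(f_1,h_3): leading monomials are coprime, so the S-polynomial reduces to 0 (Buchberger's first criterion).
S(f_2,h_3): leading monomials are coprime, so the S-polynomial reduces to 0 (Buchberger's first criterion).
Every S-polynomial of the final basis reduces to 0, so we have a Gröbner basis.
Inter-reduce: drop elements whose leading term is divisible by another's, tail-reduce, and make monic.
Reduced Gröbner basis: {x + 25/8*z + 33/8, y - 25/24*z - 1/24}.
Label its elements g_1 = x + 25/8*z + 33/8, g_2 = y - 25/24*z - 1/24.

Reduce p = -x**2 - 25/8*x*z - 17/8*x - 5*y*z - 4*y - 6*z - 2 modulo G:
  leading term x**2: subtract (-x)·g_1 from -x**2 - 25/8*x*z - 17/8*x - 5*y*z - 4*y - 6*z - 2 → 2*x - 5*y*z - 4*y - 6*z - 2
  leading term x: subtract (2)·g_1 from 2*x - 5*y*z - 4*y - 6*z - 2 → -5*y*z - 4*y - 49/4*z - 41/4
  leading term y*z: subtract (-5*z)·g_2 from -5*y*z - 4*y - 49/4*z - 41/4 → -4*y - 125/24*z**2 - 299/24*z - 41/4
  leading term y: subtract (-4)·g_2 from -4*y - 125/24*z**2 - 299/24*z - 41/4 → -125/24*z**2 - 133/8*z - 125/12
  leading term z**2: no divisor's leading term divides it; move -125/24*z**2 to the remainder.
  leading term z: no divisor's leading term divides it; move -133/8*z to the remainder.
  leading term 1: no divisor's leading term divides it; move -125/12 to the remainder.
  normal form = -125/24*z**2 - 133/8*z - 125/12.
The normal form is nonzero, so p ∉ I. Since p minus its normal form lies in I, I + (p) = I + (r) where r = -125/24*z**2 - 133/8*z - 125/12; decide whether this ideal is the whole ring.
Run Buchberger on G together with r (pairs among the g_i already reduce to 0 since G is a Gröbner basis):
g_1 = x + 25/8*z + 33/8, LT = x.
g_2 = y - 25/24*z - 1/24, LT = y.
r = -125/24*z**2 - 133/8*z - 125/12, LT = z**2.

S(g_1,g_2): leading monomials are coprime, so the S-polynomial reduces to 0 (Buchberger's first criterion).
S(g_1,r): leading monomials are coprime, so the S-polynomial reduces to 0 (Buchberger's first criterion).
S(g_2,r): leading monomials are coprime, so the S-polynomial reduces to 0 (Buchberger's first criterion).
Every S-polynomial of the final basis reduces to 0, so we have a Gröbner basis.
Inter-reduce: drop elements whose leading term is divisible by another's, tail-reduce, and make monic.
Reduced Gröbner basis: {x + 25/8*z + 33/8, y - 25/24*z - 1/24, z**2 + 399/125*z + 2}.
The reduced Gröbner basis of I + (p) is {x + 25/8*z + 33/8, y - 25/24*z - 1/24, z**2 + 399/125*z + 2} ≠ {1}, a proper ideal, so the enlarged system stays consistent: p is independent of I, with normal form -125/24*z**2 - 133/8*z - 125/12.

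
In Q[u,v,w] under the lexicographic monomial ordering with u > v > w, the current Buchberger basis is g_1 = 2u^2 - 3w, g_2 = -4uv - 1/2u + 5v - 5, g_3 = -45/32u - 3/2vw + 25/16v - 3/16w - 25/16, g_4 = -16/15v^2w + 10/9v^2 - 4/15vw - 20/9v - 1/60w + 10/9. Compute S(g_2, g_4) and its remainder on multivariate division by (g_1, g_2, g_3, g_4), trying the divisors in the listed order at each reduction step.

S(g_2, g_4) = 25/24uv^2 - 1/8uvw - 25/12uv - 1/64uw + 25/24u - 5/4v^2w + 5/4vw; remainder on division = 0.

lcm(LM(g_2), LM(g_4)) = uv^2w.
S = (lcm/LT(g_2))·g_2 − (lcm/LT(g_4))·g_4 = 25/24uv^2 - 1/8uvw - 25/12uv - 1/64uw + 25/24u - 5/4v^2w + 5/4vw.
Reduce S modulo (g_1, g_2, g_3, g_4) in that order:
  leading term uv^2: subtract (-25/96v)·g_2 from 25/24uv^2 - 1/8uvw - 25/12uv - 1/64uw + 25/24u - 5/4v^2w + 5/4vw → -1/8uvw - 425/192uv - 1/64uw + 25/24u - 5/4v^2w + 125/96v^2 + 5/4vw - 125/96v
  leading term uvw: subtract (1/32w)·g_2 from -1/8uvw - 425/192uv - 1/64uw + 25/24u - 5/4v^2w + 125/96v^2 + 5/4vw - 125/96v → -425/192uv + 25/24u - 5/4v^2w + 125/96v^2 + 35/32vw - 125/96v + 5/32w
  leading term uv: subtract (425/768)·g_2 from -425/192uv + 25/24u - 5/4v^2w + 125/96v^2 + 35/32vw - 125/96v + 5/32w → 675/512u - 5/4v^2w + 125/96v^2 + 35/32vw - 3125/768v + 5/32w + 2125/768
  leading term u: subtract (-15/16)·g_3 from 675/512u - 5/4v^2w + 125/96v^2 + 35/32vw - 3125/768v + 5/32w + 2125/768 → -5/4v^2w + 125/96v^2 - 5/16vw - 125/48v - 5/256w + 125/96
  leading term v^2w: subtract (75/64)·g_4 from -5/4v^2w + 125/96v^2 - 5/16vw - 125/48v - 5/256w + 125/96 → 0
The remainder is 0, so this S-polynomial contributes no new basis element.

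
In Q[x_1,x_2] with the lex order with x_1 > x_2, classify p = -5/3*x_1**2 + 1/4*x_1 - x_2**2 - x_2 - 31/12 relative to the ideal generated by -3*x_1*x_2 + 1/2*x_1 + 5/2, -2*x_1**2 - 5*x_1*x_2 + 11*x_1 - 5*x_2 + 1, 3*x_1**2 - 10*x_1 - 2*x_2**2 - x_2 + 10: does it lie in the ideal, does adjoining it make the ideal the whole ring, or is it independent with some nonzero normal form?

First compute the reduced Gröbner basis of I by Buchberger's algorithm.
f_1 = -3*x_1*x_2 + 1/2*x_1 + 5/2, LT = x_1*x_2.
f_2 = -2*x_1**2 - 5*x_1*x_2 + 11*x_1 - 5*x_2 + 1, LT = x_1**2.
f_3 = 3*x_1**2 - 10*x_1 - 2*x_2**2 - x_2 + 10, LT = x_1**2.

S(f_1,f_2): lcm = x_1**2*x_2. S = -1/6*x_1**2 - 5/2*x_1*x_2**2 + 11/2*x_1*x_2 - 5/6*x_1 - 5/2*x_2**2 + 1/2*x_2.
  leading term x_1**2: subtract (1/12)·f_2 from -1/6*x_1**2 - 5/2*x_1*x_2**2 + 11/2*x_1*x_2 - 5/6*x_1 - 5/2*x_2**2 + 1/2*x_2 → -5/2*x_1*x_2**2 + 71/12*x_1*x_2 - 7/4*x_1 - 5/2*x_2**2 + 11/12*x_2 - 1/12
  leading term x_1*x_2**2: subtract (5/6*x_2)·f_1 from -5/2*x_1*x_2**2 + 71/12*x_1*x_2 - 7/4*x_1 - 5/2*x_2**2 + 11/12*x_2 - 1/12 → 11/2*x_1*x_2 - 7/4*x_1 - 5/2*x_2**2 - 7/6*x_2 - 1/12
  leading term x_1*x_2: subtract (-11/6)·f_1 from 11/2*x_1*x_2 - 7/4*x_1 - 5/2*x_2**2 - 7/6*x_2 - 1/12 → -5/6*x_1 - 5/2*x_2**2 - 7/6*x_2 + 9/2
  leading term x_1: no divisor's leading term divides it; move -5/6*x_1 to the remainder.
  leading term x_2**2: no divisor's leading term divides it; move -5/2*x_2**2 to the remainder.
  leading term x_2: no divisor's leading term divides it; move -7/6*x_2 to the remainder.
  leading term 1: no divisor's leading term divides it; move 9/2 to the remainder.
  remainder -5/6*x_1 - 5/2*x_2**2 - 7/6*x_2 + 9/2 ≠ 0; add h_4 = -5/6*x_1 - 5/2*x_2**2 - 7/6*x_2 + 9/2 to the basis.

S(f_1,f_3): lcm = x_1**2*x_2. S = -1/6*x_1**2 + 10/3*x_1*x_2 - 5/6*x_1 + 2/3*x_2**3 + 1/3*x_2**2 - 10/3*x_2.
  leading term x_1**2: subtract (1/12)·f_2 from -1/6*x_1**2 + 10/3*x_1*x_2 - 5/6*x_1 + 2/3*x_2**3 + 1/3*x_2**2 - 10/3*x_2 → 15/4*x_1*x_2 - 7/4*x_1 + 2/3*x_2**3 + 1/3*x_2**2 - 35/12*x_2 - 1/12
  leading term x_1*x_2: subtract (-5/4)·f_1 from 15/4*x_1*x_2 - 7/4*x_1 + 2/3*x_2**3 + 1/3*x_2**2 - 35/12*x_2 - 1/12 → -9/8*x_1 + 2/3*x_2**3 + 1/3*x_2**2 - 35/12*x_2 + 73/24
  leading term x_1: subtract (27/20)·h_4 from -9/8*x_1 + 2/3*x_2**3 + 1/3*x_2**2 - 35/12*x_2 + 73/24 → 2/3*x_2**3 + 89/24*x_2**2 - 161/120*x_2 - 91/30
  leading term x_2**3: no divisor's leading term divides it; move 2/3*x_2**3 to the remainder.
  leading term x_2**2: no divisor's leading term divides it; move 89/24*x_2**2 to the remainder.
  leading term x_2: no divisor's leading term divides it; move -161/120*x_2 to the remainder.
  leading term 1: no divisor's leading term divides it; move -91/30 to the remainder.
  remainder 2/3*x_2**3 + 89/24*x_2**2 - 161/120*x_2 - 91/30 ≠ 0; add h_5 = 2/3*x_2**3 + 89/24*x_2**2 - 161/120*x_2 - 91/30 to the basis.

S(f_2,f_3): lcm = x_1**2. S = 5/2*x_1*x_2 - 13/6*x_1 + 2/3*x_2**2 + 17/6*x_2 - 23/6.
  leading term x_1*x_2: subtract (-5/6)·f_1 from 5/2*x_1*x_2 - 13/6*x_1 + 2/3*x_2**2 + 17/6*x_2 - 23/6 → -7/4*x_1 + 2/3*x_2**2 + 17/6*x_2 - 7/4
  leading term x_1: subtract (21/10)·h_4 from -7/4*x_1 + 2/3*x_2**2 + 17/6*x_2 - 7/4 → 71/12*x_2**2 + 317/60*x_2 - 56/5
  leading term x_2**2: no divisor's leading term divides it; move 71/12*x_2**2 to the remainder.
  leading term x_2: no divisor's leading term divides it; move 317/60*x_2 to the remainder.
  leading term 1: no divisor's leading term divides it; move -56/5 to the remainder.
  remainder 71/12*x_2**2 + 317/60*x_2 - 56/5 ≠ 0; add h_6 = 71/12*x_2**2 + 317/60*x_2 - 56/5 to the basis.

S(f_1,h_4): lcm = x_1*x_2. S = -1/6*x_1 - 3*x_2**3 - 7/5*x_2**2 + 27/5*x_2 - 5/6.
  leading term x_1: subtract (1/5)·h_4 from -1/6*x_1 - 3*x_2**3 - 7/5*x_2**2 + 27/5*x_2 - 5/6 → -3*x_2**3 - 9/10*x_2**2 + 169/30*x_2 - 26/15
  leading term x_2**3: subtract (-9/2)·h_5 from -3*x_2**3 - 9/10*x_2**2 + 169/30*x_2 - 26/15 → 1263/80*x_2**2 - 97/240*x_2 - 923/60
  leading term x_2**2: subtract (3789/1420)·h_6 from 1263/80*x_2**2 - 97/240*x_2 - 923/60 → -308887/21300*x_2 + 308887/21300
  leading term x_2: no divisor's leading term divides it; move -308887/21300*x_2 to the remainder.
  leading term 1: no divisor's leading term divides it; move 308887/21300 to the remainder.
  remainder -308887/21300*x_2 + 308887/21300 ≠ 0; add h_7 = -308887/21300*x_2 + 308887/21300 to the basis.

The other S-polynomials (S(f_2,h_4), S(f_3,h_4), S(f_1,h_5), S(f_2,h_5), S(f_3,h_5), S(h_4,h_5), S(f_1,h_6), S(f_2,h_6), S(f_3,h_6), S(h_4,h_6), S(h_5,h_6), S(f_1,h_7), S(f_2,h_7), S(f_3,h_7), S(h_4,h_7), S(h_5,h_7), S(h_6,h_7)) all reduce to 0 modulo the current basis, so we have a Gröbner basis.
Inter-reduce: drop elements whose leading term is divisible by another's, tail-reduce, and make monic.
Reduced Gröbner basis: {x_1 - 1, x_2 - 1}.
Label its elements g_1 = x_1 - 1, g_2 = x_2 - 1.

Reduce p = -5/3*x_1**2 + 1/4*x_1 - x_2**2 - x_2 - 31/12 modulo G:
  leading term x_1**2: subtract (-5/3*x_1)·g_1 from -5/3*x_1**2 + 1/4*x_1 - x_2**2 - x_2 - 31/12 → -17/12*x_1 - x_2**2 - x_2 - 31/12
  leading term x_1: subtract (-17/12)·g_1 from -17/12*x_1 - x_2**2 - x_2 - 31/12 → -x_2**2 - x_2 - 4
  leading term x_2**2: subtract (-x_2)·g_2 from -x_2**2 - x_2 - 4 → -2*x_2 - 4
  leading term x_2: subtract (-2)·g_2 from -2*x_2 - 4 → -6
  leading term 1: no divisor's leading term divides it; move -6 to the remainder.
  normal form = -6.
The normal form is nonzero, so p ∉ I. Since p minus its normal form lies in I, I + (p) = I + (r) where r = -6; decide whether this ideal is the whole ring.
Here r = -6 is a nonzero constant, hence a unit: 1 ∈ I + (p), the Gröbner basis of I + (p) is {1}, and the enlarged system has no common solution — adjoining p is inconsistent.

Ideal membership is decidable via reduction modulo a Gröbner basis.

Adjoining -5/3*x_1**2 + 1/4*x_1 - x_2**2 - x_2 - 31/12 makes the ideal the whole ring: the system is inconsistent.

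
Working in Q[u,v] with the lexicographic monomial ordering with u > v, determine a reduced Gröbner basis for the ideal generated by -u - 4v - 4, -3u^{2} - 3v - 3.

G = {u + 4v + 4, v^{2} + \tfrac{33}{16}v + \tfrac{17}{16}}

This is the nonlinear analogue of row-reducing a linear system.

f_1 = -u - 4v - 4, LT = u.
f_2 = -3u^{2} - 3v - 3, LT = u^{2}.

S(f_1,f_2): lcm = u^{2}. S = 4uv + 4u - v - 1.
  leading term uv: subtract (-4v)·f_1 from 4uv + 4u - v - 1 → 4u - 16v^{2} - 17v - 1
  leading term u: subtract (-4)·f_1 from 4u - 16v^{2} - 17v - 1 → -16v^{2} - 33v - 17
  leading term v^{2}: no divisor's leading term divides it; move -16v^{2} to the remainder.
  leading term v: no divisor's leading term divides it; move -33v to the remainder.
  leading term 1: no divisor's leading term divides it; move -17 to the remainder.
  remainder -16v^{2} - 33v - 17 ≠ 0; add g_3 = -16v^{2} - 33v - 17 to the basis.

The other S-polynomials (S(f_1,g_3), S(f_2,g_3)) all reduce to 0 modulo the current basis, so we have a Gröbner basis.
Inter-reduce: drop elements whose leading term is divisible by another's, tail-reduce, and make monic.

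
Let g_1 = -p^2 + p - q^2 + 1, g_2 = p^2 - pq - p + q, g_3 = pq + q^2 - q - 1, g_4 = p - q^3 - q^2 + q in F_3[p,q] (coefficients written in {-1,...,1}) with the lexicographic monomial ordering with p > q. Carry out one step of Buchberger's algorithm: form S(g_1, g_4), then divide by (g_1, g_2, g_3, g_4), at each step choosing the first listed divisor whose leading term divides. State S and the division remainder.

lcm(LM(g_1), LM(g_4)) = p^2.
S = (lcm/LT(g_1))·g_1 − (lcm/LT(g_4))·g_4 = pq^3 + pq^2 - pq - p + q^2 - 1.
Reduce S modulo (g_1, g_2, g_3, g_4) in that order:
  leading term pq^3: subtract (q^2)·g_3 from pq^3 + pq^2 - pq - p + q^2 - 1 → pq^2 - pq - p - q^4 + q^3 - q^2 - 1
  leading term pq^2: subtract (q)·g_3 from pq^2 - pq - p - q^4 + q^3 - q^2 - 1 → -pq - p - q^4 + q - 1
  leading term pq: subtract (-1)·g_3 from -pq - p - q^4 + q - 1 → -p - q^4 + q^2 + 1
  leading term p: subtract (-1)·g_4 from -p - q^4 + q^2 + 1 → -q^4 - q^3 + q + 1
  leading term q^4: no divisor's leading term divides it; move -q^4 to the remainder.
  leading term q^3: no divisor's leading term divides it; move -q^3 to the remainder.
  leading term q: no divisor's leading term divides it; move q to the remainder.
  leading term 1: no divisor's leading term divides it; move 1 to the remainder.
The remainder -q^4 - q^3 + q + 1 is nonzero, so it would be added as the next basis element.

S(g_1, g_4) = pq^3 + pq^2 - pq - p + q^2 - 1; remainder on division = -q^4 - q^3 + q + 1.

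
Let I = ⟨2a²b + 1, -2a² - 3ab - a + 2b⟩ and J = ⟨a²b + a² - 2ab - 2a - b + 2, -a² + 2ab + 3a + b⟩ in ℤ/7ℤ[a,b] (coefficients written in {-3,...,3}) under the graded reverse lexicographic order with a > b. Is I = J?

No, the ideals differ.

Equality of ideals is decidable: compute both reduced Gröbner bases (unique for the ordering) and check whether they agree.
Buchberger on the first generating set:
f_1 = 2a²b + 1, LT = a²b.
f_2 = -2a² - 3ab - a + 2b, LT = a².

S(f_1,f_2): lcm = a²b. S = 2ab² + 3ab + b² - 3.
  reduce S modulo (f_1, f_2):
  remainder 2ab² + 3ab + b² - 3 ≠ 0; add g_3 = 2ab² + 3ab + b² - 3 to the basis.

S(f_1,g_3): lcm = a²b². S = 2a²b + 3ab² - 2a - 3b.
  reduce S modulo (f_1, f_2, g_3):
  remainder -ab + 2b² - 2a - 3b ≠ 0; add g_4 = -ab + 2b² - 2a - 3b to the basis.

S(g_3,g_4): lcm = ab². S = 2b³ + 3ab + b² + 2.
  reduce S modulo (f_1, f_2, g_3, g_4):
  remainder 2b³ + a - 2b + 2 ≠ 0; add g_5 = 2b³ + a - 2b + 2 to the basis.

The other S-polynomials (S(f_2,g_3), S(f_1,g_4), S(f_2,g_4), S(f_1,g_5), S(f_2,g_5), S(g_3,g_5), S(g_4,g_5)) all reduce to 0 modulo the current basis, so we have a Gröbner basis.
Inter-reduce: drop elements whose leading term is divisible by another's, tail-reduce, and make monic.
Reduced Gröbner basis: {b³ - 3a - b + 1, a² + 3b² + a - 2b, ab - 2b² + 2a + 3b}.

Buchberger on the second generating set:
h_1 = a²b + a² - 2ab - 2a - b + 2, LT = a²b.
h_2 = -a² + 2ab + 3a + b, LT = a².

S(h_1,h_2): lcm = a²b. S = 2ab² + a² + ab + b² - 2a - b + 2.
  reduce S modulo (h_1, h_2):
  remainder 2ab² + 3ab + b² + a + 2 ≠ 0; add k_3 = 2ab² + 3ab + b² + a + 2 to the basis.

S(h_1,k_3): lcm = a²b². S = 3a²b + ab² + 3a² - 2ab - b² - a + 2b.
  reduce S modulo (h_1, h_2, k_3):
  remainder -ab + 2b² + a - 2b ≠ 0; add k_4 = -ab + 2b² + a - 2b to the basis.

S(k_3,k_4): lcm = ab². S = 2b³ - ab + 2b² - 3a + 1.
  reduce S modulo (h_1, h_2, k_3, k_4):
  remainder 2b³ + 3a + 2b + 1 ≠ 0; add k_5 = 2b³ + 3a + 2b + 1 to the basis.

The other S-polynomials (S(h_2,k_3), S(h_1,k_4), S(h_2,k_4), S(h_1,k_5), S(h_2,k_5), S(k_3,k_5), S(k_4,k_5)) all reduce to 0 modulo the current basis, so we have a Gröbner basis.
Inter-reduce: drop elements whose leading term is divisible by another's, tail-reduce, and make monic.
Reduced Gröbner basis: {b³ - 2a + b - 3, a² + 3b² + 2a + 3b, ab - 2b² - a + 2b}.

These differ, so the ideals are not equal.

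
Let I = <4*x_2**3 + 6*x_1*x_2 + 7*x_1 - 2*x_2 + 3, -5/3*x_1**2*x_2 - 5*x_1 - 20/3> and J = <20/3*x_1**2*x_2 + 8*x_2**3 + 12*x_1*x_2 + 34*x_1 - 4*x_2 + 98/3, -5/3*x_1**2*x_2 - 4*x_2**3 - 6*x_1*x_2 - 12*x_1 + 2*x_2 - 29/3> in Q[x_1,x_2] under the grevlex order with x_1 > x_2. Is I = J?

Yes, the ideals are equal.

Equality of ideals is decidable: compute both reduced Gröbner bases (unique for the ordering) and check whether they agree.
Buchberger on the first generating set:
f_1 = 4*x_2**3 + 6*x_1*x_2 + 7*x_1 - 2*x_2 + 3, LT = x_2**3.
f_2 = -5/3*x_1**2*x_2 - 5*x_1 - 20/3, LT = x_1**2*x_2.

S(f_1,f_2): lcm = x_1**2*x_2**3. S = 3/2*x_1**3*x_2 + 7/4*x_1**3 - 1/2*x_1**2*x_2 - 3*x_1*x_2**2 + 3/4*x_1**2 - 4*x_2**2.
  leading term x_1**3*x_2: subtract (-9/10*x_1)·f_2 from 3/2*x_1**3*x_2 + 7/4*x_1**3 - 1/2*x_1**2*x_2 - 3*x_1*x_2**2 + 3/4*x_1**2 - 4*x_2**2 → 7/4*x_1**3 - 1/2*x_1**2*x_2 - 3*x_1*x_2**2 - 15/4*x_1**2 - 4*x_2**2 - 6*x_1
  leading term x_1**3: no divisor's leading term divides it; move 7/4*x_1**3 to the remainder.
  leading term x_1**2*x_2: subtract (3/10)·f_2 from -1/2*x_1**2*x_2 - 3*x_1*x_2**2 - 15/4*x_1**2 - 4*x_2**2 - 6*x_1 → -3*x_1*x_2**2 - 15/4*x_1**2 - 4*x_2**2 - 9/2*x_1 + 2
  leading term x_1*x_2**2: no divisor's leading term divides it; move -3*x_1*x_2**2 to the remainder.
  leading term x_1**2: no divisor's leading term divides it; move -15/4*x_1**2 to the remainder.
  leading term x_2**2: no divisor's leading term divides it; move -4*x_2**2 to the remainder.
  leading term x_1: no divisor's leading term divides it; move -9/2*x_1 to the remainder.
  leading term 1: no divisor's leading term divides it; move 2 to the remainder.
  remainder 7/4*x_1**3 - 3*x_1*x_2**2 - 15/4*x_1**2 - 4*x_2**2 - 9/2*x_1 + 2 ≠ 0; add g_3 = 7/4*x_1**3 - 3*x_1*x_2**2 - 15/4*x_1**2 - 4*x_2**2 - 9/2*x_1 + 2 to the basis.

The other S-polynomials (S(f_1,g_3), S(f_2,g_3)) all reduce to 0 modulo the current basis, so we have a Gröbner basis.
Inter-reduce: drop elements whose leading term is divisible by another's, tail-reduce, and make monic.
Reduced Gröbner basis: {x_1**3 - 12/7*x_1*x_2**2 - 15/7*x_1**2 - 16/7*x_2**2 - 18/7*x_1 + 8/7, x_1**2*x_2 + 3*x_1 + 4, x_2**3 + 3/2*x_1*x_2 + 7/4*x_1 - 1/2*x_2 + 3/4}.

Buchberger on the second generating set:
h_1 = 20/3*x_1**2*x_2 + 8*x_2**3 + 12*x_1*x_2 + 34*x_1 - 4*x_2 + 98/3, LT = x_1**2*x_2.
h_2 = -5/3*x_1**2*x_2 - 4*x_2**3 - 6*x_1*x_2 - 12*x_1 + 2*x_2 - 29/3, LT = x_1**2*x_2.

S(h_1,h_2): lcm = x_1**2*x_2. S = -6/5*x_2**3 - 9/5*x_1*x_2 - 21/10*x_1 + 3/5*x_2 - 9/10.
  leading term x_2**3: no divisor's leading term divides it; move -6/5*x_2**3 to the remainder.
  leading term x_1*x_2: no divisor's leading term divides it; move -9/5*x_1*x_2 to the remainder.
  leading term x_1: no divisor's leading term divides it; move -21/10*x_1 to the remainder.
  leading term x_2: no divisor's leading term divides it; move 3/5*x_2 to the remainder.
  leading term 1: no divisor's leading term divides it; move -9/10 to the remainder.
  remainder -6/5*x_2**3 - 9/5*x_1*x_2 - 21/10*x_1 + 3/5*x_2 - 9/10 ≠ 0; add k_3 = -6/5*x_2**3 - 9/5*x_1*x_2 - 21/10*x_1 + 3/5*x_2 - 9/10 to the basis.

S(h_1,k_3): lcm = x_1**2*x_2**3. S = 6/5*x_2**5 - 3/2*x_1**3*x_2 + 9/5*x_1*x_2**3 - 7/4*x_1**3 + 1/2*x_1**2*x_2 + 51/10*x_1*x_2**2 - 3/5*x_2**3 - 3/4*x_1**2 + 49/10*x_2**2.
  leading term x_2**5: subtract (-x_2**2)·k_3 from 6/5*x_2**5 - 3/2*x_1**3*x_2 + 9/5*x_1*x_2**3 - 7/4*x_1**3 + 1/2*x_1**2*x_2 + 51/10*x_1*x_2**2 - 3/5*x_2**3 - 3/4*x_1**2 + 49/10*x_2**2 → -3/2*x_1**3*x_2 - 7/4*x_1**3 + 1/2*x_1**2*x_2 + 3*x_1*x_2**2 - 3/4*x_1**2 + 4*x_2**2
  leading term x_1**3*x_2: subtract (-9/40*x_1)·h_1 from -3/2*x_1**3*x_2 - 7/4*x_1**3 + 1/2*x_1**2*x_2 + 3*x_1*x_2**2 - 3/4*x_1**2 + 4*x_2**2 → 9/5*x_1*x_2**3 - 7/4*x_1**3 + 16/5*x_1**2*x_2 + 3*x_1*x_2**2 + 69/10*x_1**2 - 9/10*x_1*x_2 + 4*x_2**2 + 147/20*x_1
  leading term x_1*x_2**3: subtract (-3/2*x_1)·k_3 from 9/5*x_1*x_2**3 - 7/4*x_1**3 + 16/5*x_1**2*x_2 + 3*x_1*x_2**2 + 69/10*x_1**2 - 9/10*x_1*x_2 + 4*x_2**2 + 147/20*x_1 → -7/4*x_1**3 + 1/2*x_1**2*x_2 + 3*x_1*x_2**2 + 15/4*x_1**2 + 4*x_2**2 + 6*x_1
  leading term x_1**3: no divisor's leading term divides it; move -7/4*x_1**3 to the remainder.
  leading term x_1**2*x_2: subtract (3/40)·h_1 from 1/2*x_1**2*x_2 + 3*x_1*x_2**2 + 15/4*x_1**2 + 4*x_2**2 + 6*x_1 → 3*x_1*x_2**2 - 3/5*x_2**3 + 15/4*x_1**2 - 9/10*x_1*x_2 + 4*x_2**2 + 69/20*x_1 + 3/10*x_2 - 49/20
  leading term x_1*x_2**2: no divisor's leading term divides it; move 3*x_1*x_2**2 to the remainder.
  leading term x_2**3: subtract (1/2)·k_3 from -3/5*x_2**3 + 15/4*x_1**2 - 9/10*x_1*x_2 + 4*x_2**2 + 69/20*x_1 + 3/10*x_2 - 49/20 → 15/4*x_1**2 + 4*x_2**2 + 9/2*x_1 - 2
  leading term x_1**2: no divisor's leading term divides it; move 15/4*x_1**2 to the remainder.
  leading term x_2**2: no divisor's leading term divides it; move 4*x_2**2 to the remainder.
  leading term x_1: no divisor's leading term divides it; move 9/2*x_1 to the remainder.
  leading term 1: no divisor's leading term divides it; move -2 to the remainder.
  remainder -7/4*x_1**3 + 3*x_1*x_2**2 + 15/4*x_1**2 + 4*x_2**2 + 9/2*x_1 - 2 ≠ 0; add k_4 = -7/4*x_1**3 + 3*x_1*x_2**2 + 15/4*x_1**2 + 4*x_2**2 + 9/2*x_1 - 2 to the basis.

The other S-polynomials (S(h_2,k_3), S(h_1,k_4), S(h_2,k_4), S(k_3,k_4)) all reduce to 0 modulo the current basis, so we have a Gröbner basis.
Inter-reduce: drop elements whose leading term is divisible by another's, tail-reduce, and make monic.
Reduced Gröbner basis: {x_1**3 - 12/7*x_1*x_2**2 - 15/7*x_1**2 - 16/7*x_2**2 - 18/7*x_1 + 8/7, x_1**2*x_2 + 3*x_1 + 4, x_2**3 + 3/2*x_1*x_2 + 7/4*x_1 - 1/2*x_2 + 3/4}.

The two bases agree; hence the ideals are identical.
The same test decides containment: I ⊆ J iff every generator of I reduces to 0 modulo a Gröbner basis of J.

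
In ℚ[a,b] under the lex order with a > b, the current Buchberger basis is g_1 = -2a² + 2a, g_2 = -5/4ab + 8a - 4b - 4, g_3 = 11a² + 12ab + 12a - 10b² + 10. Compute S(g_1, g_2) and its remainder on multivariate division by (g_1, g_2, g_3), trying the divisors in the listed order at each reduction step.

lcm(LM(g_1), LM(g_2)) = a²b.
S = (lcm/LT(g_1))·g_1 − (lcm/LT(g_2))·g_2 = 32/5a² - 21/5ab - 16/5a.
Reduce S modulo (g_1, g_2, g_3) in that order:
  leading term a²: subtract (-16/5)·g_1 from 32/5a² - 21/5ab - 16/5a → -21/5ab + 16/5a
  leading term ab: subtract (84/25)·g_2 from -21/5ab + 16/5a → -592/25a + 336/25b + 336/25
  leading term a: no divisor's leading term divides it; move -592/25a to the remainder.
  leading term b: no divisor's leading term divides it; move 336/25b to the remainder.
  leading term 1: no divisor's leading term divides it; move 336/25 to the remainder.
The remainder -592/25a + 336/25b + 336/25 is nonzero, so it would be added as the next basis element.

S(g_1, g_2) = 32/5a² - 21/5ab - 16/5a; remainder on division = -592/25a + 336/25b + 336/25.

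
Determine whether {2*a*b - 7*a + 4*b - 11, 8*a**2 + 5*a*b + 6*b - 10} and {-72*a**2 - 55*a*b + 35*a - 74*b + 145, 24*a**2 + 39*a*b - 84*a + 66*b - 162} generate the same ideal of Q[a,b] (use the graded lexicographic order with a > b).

Equality of ideals is decidable: compute both reduced Gröbner bases (unique for the ordering) and check whether they agree.
Buchberger on the first generating set:
f_1 = 2*a*b - 7*a + 4*b - 11, LT = a*b.
f_2 = 8*a**2 + 5*a*b + 6*b - 10, LT = a**2.

S(f_1,f_2): lcm = a**2*b. S = -5/8*a*b**2 - 7/2*a**2 + 2*a*b - 3/4*b**2 - 11/2*a + 5/4*b.
  leading term a*b**2: subtract (-5/16*b)·f_1 from -5/8*a*b**2 - 7/2*a**2 + 2*a*b - 3/4*b**2 - 11/2*a + 5/4*b → -7/2*a**2 - 3/16*a*b + 1/2*b**2 - 11/2*a - 35/16*b
  leading term a**2: subtract (-7/16)·f_2 from -7/2*a**2 - 3/16*a*b + 1/2*b**2 - 11/2*a - 35/16*b → 2*a*b + 1/2*b**2 - 11/2*a + 7/16*b - 35/8
  leading term a*b: subtract (1)·f_1 from 2*a*b + 1/2*b**2 - 11/2*a + 7/16*b - 35/8 → 1/2*b**2 + 3/2*a - 57/16*b + 53/8
  leading term b**2: no divisor's leading term divides it; move 1/2*b**2 to the remainder.
  leading term a: no divisor's leading term divides it; move 3/2*a to the remainder.
  leading term b: no divisor's leading term divides it; move -57/16*b to the remainder.
  leading term 1: no divisor's leading term divides it; move 53/8 to the remainder.
  remainder 1/2*b**2 + 3/2*a - 57/16*b + 53/8 ≠ 0; add g_3 = 1/2*b**2 + 3/2*a - 57/16*b + 53/8 to the basis.

The other S-polynomials (S(f_1,g_3), S(f_2,g_3)) all reduce to 0 modulo the current basis, so we have a Gröbner basis.
Inter-reduce: drop elements whose leading term is divisible by another's, tail-reduce, and make monic.
Reduced Gröbner basis: {a**2 + 35/16*a - 1/2*b + 35/16, a*b - 7/2*a + 2*b - 11/2, b**2 + 3*a - 57/8*b + 53/4}.

Buchberger on the second generating set:
h_1 = -72*a**2 - 55*a*b + 35*a - 74*b + 145, LT = a**2.
h_2 = 24*a**2 + 39*a*b - 84*a + 66*b - 162, LT = a**2.

S(h_1,h_2): lcm = a**2. S = -31/36*a*b + 217/72*a - 31/18*b + 341/72.
  leading term a*b: no divisor's leading term divides it; move -31/36*a*b to the remainder.
  leading term a: no divisor's leading term divides it; move 217/72*a to the remainder.
  leading term b: no divisor's leading term divides it; move -31/18*b to the remainder.
  leading term 1: no divisor's leading term divides it; move 341/72 to the remainder.
  remainder -31/36*a*b + 217/72*a - 31/18*b + 341/72 ≠ 0; add k_3 = -31/36*a*b + 217/72*a - 31/18*b + 341/72 to the basis.

S(h_1,k_3): lcm = a**2*b. S = 55/72*a*b**2 + 7/2*a**2 - 179/72*a*b + 37/36*b**2 + 11/2*a - 145/72*b.
  leading term a*b**2: subtract (-55/62*b)·k_3 from 55/72*a*b**2 + 7/2*a**2 - 179/72*a*b + 37/36*b**2 + 11/2*a - 145/72*b → 7/2*a**2 + 3/16*a*b - 1/2*b**2 + 11/2*a + 35/16*b
  leading term a**2: subtract (-7/144)·h_1 from 7/2*a**2 + 3/16*a*b - 1/2*b**2 + 11/2*a + 35/16*b → -179/72*a*b - 1/2*b**2 + 1037/144*a - 203/144*b + 1015/144
  leading term a*b: subtract (179/62)·k_3 from -179/72*a*b - 1/2*b**2 + 1037/144*a - 203/144*b + 1015/144 → -1/2*b**2 - 3/2*a + 57/16*b - 53/8
  leading term b**2: no divisor's leading term divides it; move -1/2*b**2 to the remainder.
  leading term a: no divisor's leading term divides it; move -3/2*a to the remainder.
  leading term b: no divisor's leading term divides it; move 57/16*b to the remainder.
  leading term 1: no divisor's leading term divides it; move -53/8 to the remainder.
  remainder -1/2*b**2 - 3/2*a + 57/16*b - 53/8 ≠ 0; add k_4 = -1/2*b**2 - 3/2*a + 57/16*b - 53/8 to the basis.

The other S-polynomials (S(h_2,k_3), S(h_1,k_4), S(h_2,k_4), S(k_3,k_4)) all reduce to 0 modulo the current basis, so we have a Gröbner basis.
Inter-reduce: drop elements whose leading term is divisible by another's, tail-reduce, and make monic.
Reduced Gröbner basis: {a**2 + 35/16*a - 1/2*b + 35/16, a*b - 7/2*a + 2*b - 11/2, b**2 + 3*a - 57/8*b + 53/4}.

The two bases agree; hence the ideals are identical.

Yes, the ideals are equal.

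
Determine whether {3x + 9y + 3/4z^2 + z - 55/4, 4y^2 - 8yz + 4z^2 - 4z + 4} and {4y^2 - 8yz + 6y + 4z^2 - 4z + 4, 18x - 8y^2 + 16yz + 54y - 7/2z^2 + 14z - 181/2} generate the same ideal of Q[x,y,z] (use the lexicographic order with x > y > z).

For a fixed monomial order, each ideal has a unique reduced Gröbner basis; comparing bases decides equality.
Buchberger on the first generating set:
f_1 = 3x + 9y + 3/4z^2 + z - 55/4, LT = x.
f_2 = 4y^2 - 8yz + 4z^2 - 4z + 4, LT = y^2.

The S-polynomials (S(f_1,f_2)) all reduce to 0 modulo the current basis, so we have a Gröbner basis.
Inter-reduce: drop elements whose leading term is divisible by another's, tail-reduce, and make monic.
Reduced Gröbner basis: {x + 3y + 1/4z^2 + 1/3z - 55/12, y^2 - 2yz + z^2 - z + 1}.

Buchberger on the second generating set:
h_1 = 4y^2 - 8yz + 6y + 4z^2 - 4z + 4, LT = y^2.
h_2 = 18x - 8y^2 + 16yz + 54y - 7/2z^2 + 14z - 181/2, LT = x.

The S-polynomials (S(h_1,h_2)) all reduce to 0 modulo the current basis, so we have a Gröbner basis.
Inter-reduce: drop elements whose leading term is divisible by another's, tail-reduce, and make monic.
Reduced Gröbner basis: {x + 11/3y + 1/4z^2 + 1/3z - 55/12, y^2 - 2yz + 3/2y + z^2 - z + 1}.

These differ, so the ideals are not equal.

No, the ideals differ.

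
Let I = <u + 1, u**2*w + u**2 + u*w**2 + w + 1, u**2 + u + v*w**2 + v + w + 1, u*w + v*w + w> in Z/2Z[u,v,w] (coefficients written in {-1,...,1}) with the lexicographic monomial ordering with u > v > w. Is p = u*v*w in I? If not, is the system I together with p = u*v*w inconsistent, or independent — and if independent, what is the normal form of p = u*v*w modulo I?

First compute the reduced Gröbner basis of I by Buchberger's algorithm.
f_1 = u + 1, LT = u.
f_2 = u**2*w + u**2 + u*w**2 + w + 1, LT = u**2*w.
f_3 = u**2 + u + v*w**2 + v + w + 1, LT = u**2.
f_4 = u*w + v*w + w, LT = u*w.

S(f_1,f_2): lcm = u**2*w. S = u**2 + u*w**2 + u*w + w + 1.
  leading term u**2: subtract (u)·f_1 from u**2 + u*w**2 + u*w + w + 1 → u*w**2 + u*w + u + w + 1
  leading term u*w**2: subtract (w**2)·f_1 from u*w**2 + u*w + u + w + 1 → u*w + u + w**2 + w + 1
  leading term u*w: subtract (w)·f_1 from u*w + u + w**2 + w + 1 → u + w**2 + 1
  leading term u: subtract (1)·f_1 from u + w**2 + 1 → w**2
  leading term w**2: no divisor's leading term divides it; move w**2 to the remainder.
  remainder w**2 ≠ 0; add h_5 = w**2 to the basis.

S(f_1,f_3): lcm = u**2. S = v*w**2 + v + w + 1.
  leading term v*w**2: subtract (v)·h_5 from v*w**2 + v + w + 1 → v + w + 1
  leading term v: no divisor's leading term divides it; move v to the remainder.
  leading term w: no divisor's leading term divides it; move w to the remainder.
  leading term 1: no divisor's leading term divides it; move 1 to the remainder.
  remainder v + w + 1 ≠ 0; add h_6 = v + w + 1 to the basis.

S(f_1,f_4): lcm = u*w. S = v*w.
  leading term v*w: subtract (w)·h_6 from v*w → w**2 + w
  leading term w**2: subtract (1)·h_5 from w**2 + w → w
  leading term w: no divisor's leading term divides it; move w to the remainder.
  remainder w ≠ 0; add h_7 = w to the basis.

The other S-polynomials (S(f_2,f_3), S(f_2,f_4), S(f_3,f_4), S(f_1,h_5), S(f_2,h_5), S(f_3,h_5), S(f_4,h_5), S(f_1,h_6), S(f_2,h_6), S(f_3,h_6), S(f_4,h_6), S(h_5,h_6), S(f_1,h_7), S(f_2,h_7), S(f_3,h_7), S(f_4,h_7), S(h_5,h_7), S(h_6,h_7)) all reduce to 0 modulo the current basis, so we have a Gröbner basis.
Inter-reduce: drop elements whose leading term is divisible by another's, tail-reduce, and make monic.
Reduced Gröbner basis: {u + 1, v + 1, w}.
Label its elements g_1 = u + 1, g_2 = v + 1, g_3 = w.

Reduce p = u*v*w modulo G:
  leading term u*v*w: subtract (v*w)·g_1 from u*v*w → v*w
  leading term v*w: subtract (w)·g_2 from v*w → w
  leading term w: subtract (1)·g_3 from w → 0
  normal form = 0.
Since the normal form is 0, p ∈ I.

u*v*w lies in I (it reduces to 0).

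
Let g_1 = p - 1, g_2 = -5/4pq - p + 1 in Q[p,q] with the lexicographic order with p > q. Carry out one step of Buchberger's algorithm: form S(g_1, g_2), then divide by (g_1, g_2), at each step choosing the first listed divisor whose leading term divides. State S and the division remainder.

S(g_1, g_2) = -4/5p - q + 4/5; remainder on division = -q.

lcm(LM(g_1), LM(g_2)) = pq.
S = (lcm/LT(g_1))·g_1 − (lcm/LT(g_2))·g_2 = -4/5p - q + 4/5.
Reduce S modulo (g_1, g_2) in that order:
  leading term p: subtract (-4/5)·g_1 from -4/5p - q + 4/5 → -q
  leading term q: no divisor's leading term divides it; move -q to the remainder.
The remainder -q is nonzero, so it would be added as the next basis element.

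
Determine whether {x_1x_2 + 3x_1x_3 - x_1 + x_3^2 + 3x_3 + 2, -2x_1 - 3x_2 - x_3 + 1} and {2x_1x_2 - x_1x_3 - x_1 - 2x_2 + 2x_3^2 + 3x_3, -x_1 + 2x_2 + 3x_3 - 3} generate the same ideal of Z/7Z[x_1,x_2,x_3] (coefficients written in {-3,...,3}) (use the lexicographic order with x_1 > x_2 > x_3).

For a fixed monomial order, each ideal has a unique reduced Gröbner basis; comparing bases decides equality.
Buchberger on the first generating set:
f_1 = x_1x_2 + 3x_1x_3 - x_1 + x_3^2 + 3x_3 + 2, LT = x_1x_2.
f_2 = -2x_1 - 3x_2 - x_3 + 1, LT = x_1.

S(f_1,f_2): lcm = x_1x_2. S = 3x_1x_3 - x_1 + 2x_2^2 + 3x_2x_3 - 3x_2 + x_3^2 + 3x_3 + 2.
  reduce S modulo (f_1, f_2):
  remainder 2x_2^2 + 2x_2x_3 + 2x_2 + 3x_3^2 - 2x_3 - 2 ≠ 0; add g_3 = 2x_2^2 + 2x_2x_3 + 2x_2 + 3x_3^2 - 2x_3 - 2 to the basis.

The other S-polynomials (S(f_1,g_3), S(f_2,g_3)) all reduce to 0 modulo the current basis, so we have a Gröbner basis.
Inter-reduce: drop elements whose leading term is divisible by another's, tail-reduce, and make monic.
Reduced Gröbner basis: {x_1 - 2x_2 - 3x_3 + 3, x_2^2 + x_2x_3 + x_2 - 2x_3^2 - x_3 - 1}.

Buchberger on the second generating set:
h_1 = 2x_1x_2 - x_1x_3 - x_1 - 2x_2 + 2x_3^2 + 3x_3, LT = x_1x_2.
h_2 = -x_1 + 2x_2 + 3x_3 - 3, LT = x_1.

S(h_1,h_2): lcm = x_1x_2. S = 3x_1x_3 + 3x_1 + 2x_2^2 + 3x_2x_3 + 3x_2 + x_3^2 - 2x_3.
  reduce S modulo (h_1, h_2):
  remainder 2x_2^2 + 2x_2x_3 + 2x_2 + 3x_3^2 - 2x_3 - 2 ≠ 0; add k_3 = 2x_2^2 + 2x_2x_3 + 2x_2 + 3x_3^2 - 2x_3 - 2 to the basis.

The other S-polynomials (S(h_1,k_3), S(h_2,k_3)) all reduce to 0 modulo the current basis, so we have a Gröbner basis.
Inter-reduce: drop elements whose leading term is divisible by another's, tail-reduce, and make monic.
Reduced Gröbner basis: {x_1 - 2x_2 - 3x_3 + 3, x_2^2 + x_2x_3 + x_2 - 2x_3^2 - x_3 - 1}.

The two bases agree; hence the ideals are identical.

Yes, the ideals are equal.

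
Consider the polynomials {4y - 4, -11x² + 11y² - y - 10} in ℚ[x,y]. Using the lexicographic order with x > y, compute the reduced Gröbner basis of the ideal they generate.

G = {x², y - 1}

f_1 = 4y - 4, LT = y.
f_2 = -11x² + 11y² - y - 10, LT = x².

The S-polynomials (S(f_1,f_2)) all reduce to 0 modulo the current basis, so we have a Gröbner basis.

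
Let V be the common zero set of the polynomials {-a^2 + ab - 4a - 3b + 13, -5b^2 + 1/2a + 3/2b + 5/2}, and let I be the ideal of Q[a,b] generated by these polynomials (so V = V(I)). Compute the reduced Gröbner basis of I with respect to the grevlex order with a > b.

This is the nonlinear analogue of row-reducing a linear system.

f_1 = -a^2 + ab - 4a - 3b + 13, LT = a^2.
f_2 = -5b^2 + 1/2a + 3/2b + 5/2, LT = b^2.

The S-polynomials (S(f_1,f_2)) all reduce to 0 modulo the current basis, so we have a Gröbner basis.

G = {a^2 - ab + 4a + 3b - 13, b^2 - 1/10a - 3/10b - 1/2}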